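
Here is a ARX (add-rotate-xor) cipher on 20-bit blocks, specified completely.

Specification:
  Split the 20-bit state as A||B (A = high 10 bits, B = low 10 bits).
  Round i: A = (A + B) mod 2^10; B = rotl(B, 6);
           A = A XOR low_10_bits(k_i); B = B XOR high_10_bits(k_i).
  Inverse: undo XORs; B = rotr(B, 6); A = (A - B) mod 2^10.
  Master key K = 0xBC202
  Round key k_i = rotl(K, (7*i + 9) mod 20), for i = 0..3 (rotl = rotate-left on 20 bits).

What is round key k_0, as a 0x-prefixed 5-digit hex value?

K = 0xBC202
k_0 = rotl(K, (7*0+9) mod 20) = rotl(K, 9) = 0x40578

0x40578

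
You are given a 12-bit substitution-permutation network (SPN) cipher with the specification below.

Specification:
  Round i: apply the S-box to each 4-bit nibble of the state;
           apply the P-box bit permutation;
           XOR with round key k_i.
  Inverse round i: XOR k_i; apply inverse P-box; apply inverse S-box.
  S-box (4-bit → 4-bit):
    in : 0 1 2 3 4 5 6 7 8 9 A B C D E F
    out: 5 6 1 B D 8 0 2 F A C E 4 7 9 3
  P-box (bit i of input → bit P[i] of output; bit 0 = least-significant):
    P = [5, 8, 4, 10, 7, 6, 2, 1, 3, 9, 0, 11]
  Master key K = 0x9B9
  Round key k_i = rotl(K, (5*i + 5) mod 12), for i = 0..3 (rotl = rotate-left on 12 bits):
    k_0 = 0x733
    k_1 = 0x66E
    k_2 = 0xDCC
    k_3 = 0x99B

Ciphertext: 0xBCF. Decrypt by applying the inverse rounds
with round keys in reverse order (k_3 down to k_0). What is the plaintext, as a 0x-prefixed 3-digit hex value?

0x3FA

s_0 = ciphertext = 0xBCF
s_1 = InvRound(s_0, k_3) = 0x71C
s_2 = InvRound(s_1, k_2) = 0x9FC
s_3 = InvRound(s_2, k_1) = 0x9EB
s_4 = InvRound(s_3, k_0) = 0x3FA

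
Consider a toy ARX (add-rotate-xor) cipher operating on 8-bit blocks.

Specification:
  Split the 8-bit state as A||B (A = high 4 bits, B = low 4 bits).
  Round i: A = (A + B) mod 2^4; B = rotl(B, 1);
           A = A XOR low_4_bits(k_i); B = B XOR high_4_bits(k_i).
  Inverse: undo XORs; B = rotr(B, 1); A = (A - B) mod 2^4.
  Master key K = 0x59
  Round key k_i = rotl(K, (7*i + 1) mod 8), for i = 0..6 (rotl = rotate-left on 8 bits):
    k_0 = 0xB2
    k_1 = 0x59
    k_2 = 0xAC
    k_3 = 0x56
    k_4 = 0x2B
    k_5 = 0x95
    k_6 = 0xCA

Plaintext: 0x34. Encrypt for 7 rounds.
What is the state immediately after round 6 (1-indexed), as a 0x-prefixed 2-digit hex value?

s_0 = plaintext = 0x34
s_1 = Round(s_0, k_0) = 0x53
s_2 = Round(s_1, k_1) = 0x13
s_3 = Round(s_2, k_2) = 0x8C
s_4 = Round(s_3, k_3) = 0x2C
s_5 = Round(s_4, k_4) = 0x5B
s_6 = Round(s_5, k_5) = 0x5E
s_7 = Round(s_6, k_6) = 0x91

0x5E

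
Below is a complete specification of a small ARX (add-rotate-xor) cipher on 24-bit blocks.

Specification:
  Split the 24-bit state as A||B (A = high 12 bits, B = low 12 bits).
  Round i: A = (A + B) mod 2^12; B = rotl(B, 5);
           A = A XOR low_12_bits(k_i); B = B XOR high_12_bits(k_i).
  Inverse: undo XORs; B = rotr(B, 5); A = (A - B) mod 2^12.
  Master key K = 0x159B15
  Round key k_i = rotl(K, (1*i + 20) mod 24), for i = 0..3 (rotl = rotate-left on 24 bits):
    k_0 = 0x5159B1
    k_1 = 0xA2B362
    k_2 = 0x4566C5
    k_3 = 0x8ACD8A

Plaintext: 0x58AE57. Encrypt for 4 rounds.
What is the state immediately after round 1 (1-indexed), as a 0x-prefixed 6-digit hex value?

s_0 = plaintext = 0x58AE57
s_1 = Round(s_0, k_0) = 0xA50FE9
s_2 = Round(s_1, k_1) = 0x95B714
s_3 = Round(s_2, k_2) = 0x6AA6D8
s_4 = Round(s_3, k_3) = 0x0083A1

0xA50FE9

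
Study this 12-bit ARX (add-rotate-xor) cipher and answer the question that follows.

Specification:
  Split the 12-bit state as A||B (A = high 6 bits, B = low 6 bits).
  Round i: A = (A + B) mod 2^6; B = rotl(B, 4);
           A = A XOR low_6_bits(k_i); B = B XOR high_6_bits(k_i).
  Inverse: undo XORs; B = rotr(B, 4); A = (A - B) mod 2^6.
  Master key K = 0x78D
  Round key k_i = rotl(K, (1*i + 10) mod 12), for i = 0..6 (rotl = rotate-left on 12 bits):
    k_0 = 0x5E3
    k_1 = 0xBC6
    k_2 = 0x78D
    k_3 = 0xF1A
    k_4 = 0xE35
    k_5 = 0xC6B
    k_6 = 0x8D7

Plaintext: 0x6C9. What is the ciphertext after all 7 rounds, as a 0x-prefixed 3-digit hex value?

0xA3C

s_0 = plaintext = 0x6C9
s_1 = Round(s_0, k_0) = 0x1C5
s_2 = Round(s_1, k_1) = 0x2BE
s_3 = Round(s_2, k_2) = 0x171
s_4 = Round(s_3, k_3) = 0xB20
s_5 = Round(s_4, k_4) = 0xE70
s_6 = Round(s_5, k_5) = 0x0BD
s_7 = Round(s_6, k_6) = 0xA3C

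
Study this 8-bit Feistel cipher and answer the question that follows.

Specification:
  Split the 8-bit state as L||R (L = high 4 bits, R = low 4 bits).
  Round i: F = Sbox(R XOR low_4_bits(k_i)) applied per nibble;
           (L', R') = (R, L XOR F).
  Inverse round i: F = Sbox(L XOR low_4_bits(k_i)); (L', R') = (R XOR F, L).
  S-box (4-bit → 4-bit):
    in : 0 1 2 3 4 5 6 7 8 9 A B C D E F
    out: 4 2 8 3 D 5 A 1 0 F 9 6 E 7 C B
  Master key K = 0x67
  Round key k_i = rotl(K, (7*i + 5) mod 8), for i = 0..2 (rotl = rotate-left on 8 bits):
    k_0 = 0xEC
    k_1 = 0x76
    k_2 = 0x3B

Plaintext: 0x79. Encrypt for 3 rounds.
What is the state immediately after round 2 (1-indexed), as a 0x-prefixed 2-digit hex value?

s_0 = plaintext = 0x79
s_1 = Round(s_0, k_0) = 0x92
s_2 = Round(s_1, k_1) = 0x24
s_3 = Round(s_2, k_2) = 0x49

0x24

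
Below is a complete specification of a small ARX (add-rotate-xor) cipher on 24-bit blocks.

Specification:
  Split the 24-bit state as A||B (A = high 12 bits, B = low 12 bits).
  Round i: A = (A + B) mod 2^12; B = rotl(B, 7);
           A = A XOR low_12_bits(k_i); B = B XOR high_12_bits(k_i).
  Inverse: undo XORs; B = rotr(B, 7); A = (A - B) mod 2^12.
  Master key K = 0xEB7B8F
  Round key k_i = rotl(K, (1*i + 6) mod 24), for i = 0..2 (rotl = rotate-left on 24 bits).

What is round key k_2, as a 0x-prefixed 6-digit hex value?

K = 0xEB7B8F
k_0 = rotl(K, (1*0+6) mod 24) = rotl(K, 6) = 0xDEE3FA
k_1 = rotl(K, (1*1+6) mod 24) = rotl(K, 7) = 0xBDC7F5
k_2 = rotl(K, (1*2+6) mod 24) = rotl(K, 8) = 0x7B8FEB

0x7B8FEB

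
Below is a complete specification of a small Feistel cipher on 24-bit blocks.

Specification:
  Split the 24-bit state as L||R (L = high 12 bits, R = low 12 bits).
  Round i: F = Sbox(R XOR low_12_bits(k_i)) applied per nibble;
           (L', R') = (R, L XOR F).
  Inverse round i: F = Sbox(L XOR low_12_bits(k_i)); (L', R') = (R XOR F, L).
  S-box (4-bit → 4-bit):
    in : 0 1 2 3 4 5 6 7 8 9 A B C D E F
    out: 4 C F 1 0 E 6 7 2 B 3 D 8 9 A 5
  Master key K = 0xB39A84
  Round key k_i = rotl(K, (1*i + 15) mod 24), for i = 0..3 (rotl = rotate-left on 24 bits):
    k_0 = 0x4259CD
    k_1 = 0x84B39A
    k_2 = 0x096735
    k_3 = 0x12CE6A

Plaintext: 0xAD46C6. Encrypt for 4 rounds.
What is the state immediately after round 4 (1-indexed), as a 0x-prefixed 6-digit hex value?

s_0 = plaintext = 0xAD46C6
s_1 = Round(s_0, k_0) = 0x6C6F99
s_2 = Round(s_1, k_1) = 0xF99E87
s_3 = Round(s_2, k_2) = 0xE87446
s_4 = Round(s_3, k_3) = 0x446D7F

0x446D7F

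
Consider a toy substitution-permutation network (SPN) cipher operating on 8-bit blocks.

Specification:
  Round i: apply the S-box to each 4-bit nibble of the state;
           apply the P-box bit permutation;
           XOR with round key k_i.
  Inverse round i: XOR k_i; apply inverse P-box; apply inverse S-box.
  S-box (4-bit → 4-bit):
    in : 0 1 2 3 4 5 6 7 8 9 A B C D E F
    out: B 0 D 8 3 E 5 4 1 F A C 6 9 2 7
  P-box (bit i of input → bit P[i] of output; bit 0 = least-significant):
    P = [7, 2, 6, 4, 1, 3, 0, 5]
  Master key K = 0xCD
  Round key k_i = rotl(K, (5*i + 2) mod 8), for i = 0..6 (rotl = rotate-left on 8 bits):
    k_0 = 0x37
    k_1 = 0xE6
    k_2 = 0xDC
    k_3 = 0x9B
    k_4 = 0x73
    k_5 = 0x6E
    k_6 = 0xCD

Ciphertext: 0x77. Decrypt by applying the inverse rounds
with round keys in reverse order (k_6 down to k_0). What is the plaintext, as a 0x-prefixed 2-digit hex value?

0x8F

s_0 = ciphertext = 0x77
s_1 = InvRound(s_0, k_6) = 0x0D
s_2 = InvRound(s_1, k_5) = 0x27
s_3 = InvRound(s_2, k_4) = 0x15
s_4 = InvRound(s_3, k_3) = 0x44
s_5 = InvRound(s_4, k_2) = 0xED
s_6 = InvRound(s_5, k_1) = 0xF1
s_7 = InvRound(s_6, k_0) = 0x8F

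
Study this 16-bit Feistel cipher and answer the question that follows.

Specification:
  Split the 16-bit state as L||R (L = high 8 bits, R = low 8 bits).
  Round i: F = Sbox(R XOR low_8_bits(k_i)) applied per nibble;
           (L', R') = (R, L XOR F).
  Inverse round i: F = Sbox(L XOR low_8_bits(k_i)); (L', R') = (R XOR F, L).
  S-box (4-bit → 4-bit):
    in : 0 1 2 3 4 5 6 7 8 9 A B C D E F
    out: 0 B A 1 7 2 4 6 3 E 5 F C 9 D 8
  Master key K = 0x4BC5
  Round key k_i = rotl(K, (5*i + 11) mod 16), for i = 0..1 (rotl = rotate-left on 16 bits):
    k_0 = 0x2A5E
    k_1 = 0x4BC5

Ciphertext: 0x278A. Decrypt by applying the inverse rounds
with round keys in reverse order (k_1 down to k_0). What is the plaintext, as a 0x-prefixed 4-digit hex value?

s_0 = ciphertext = 0x278A
s_1 = InvRound(s_0, k_1) = 0x5027
s_2 = InvRound(s_1, k_0) = 0x2A50

0x2A50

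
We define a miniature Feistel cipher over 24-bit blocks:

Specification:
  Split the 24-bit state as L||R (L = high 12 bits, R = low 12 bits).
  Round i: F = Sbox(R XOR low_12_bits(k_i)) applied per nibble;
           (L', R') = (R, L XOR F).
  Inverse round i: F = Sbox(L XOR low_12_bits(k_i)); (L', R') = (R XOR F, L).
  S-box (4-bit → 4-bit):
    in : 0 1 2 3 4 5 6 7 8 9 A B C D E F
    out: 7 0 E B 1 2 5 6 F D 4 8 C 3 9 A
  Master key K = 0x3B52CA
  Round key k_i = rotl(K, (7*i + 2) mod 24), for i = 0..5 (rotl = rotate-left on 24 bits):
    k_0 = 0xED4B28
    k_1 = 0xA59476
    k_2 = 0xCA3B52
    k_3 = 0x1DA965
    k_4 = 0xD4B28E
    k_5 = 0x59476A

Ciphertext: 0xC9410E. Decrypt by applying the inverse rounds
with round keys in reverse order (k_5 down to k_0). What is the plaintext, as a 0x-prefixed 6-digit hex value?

0x117DE5

s_0 = ciphertext = 0xC9410E
s_1 = InvRound(s_0, k_5) = 0x9A7C94
s_2 = InvRound(s_1, k_4) = 0x4799A7
s_3 = InvRound(s_2, k_3) = 0xAAB479
s_4 = InvRound(s_3, k_2) = 0x4D4AAB
s_5 = InvRound(s_4, k_1) = 0xDE54D4
s_6 = InvRound(s_5, k_0) = 0x117DE5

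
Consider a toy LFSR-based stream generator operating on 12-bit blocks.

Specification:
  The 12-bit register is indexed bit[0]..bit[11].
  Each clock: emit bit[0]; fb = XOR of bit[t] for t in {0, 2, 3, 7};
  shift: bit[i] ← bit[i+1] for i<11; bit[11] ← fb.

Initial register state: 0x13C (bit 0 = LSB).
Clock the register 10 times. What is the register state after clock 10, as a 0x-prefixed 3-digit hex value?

reg_0 = 0x13C
clock 1: out=0, reg = 0x09E
clock 2: out=0, reg = 0x84F
clock 3: out=1, reg = 0xC27
clock 4: out=1, reg = 0x613
clock 5: out=1, reg = 0xB09
clock 6: out=1, reg = 0x584
clock 7: out=0, reg = 0x2C2
clock 8: out=0, reg = 0x961
clock 9: out=1, reg = 0xCB0
clock 10: out=0, reg = 0xE58

0xE58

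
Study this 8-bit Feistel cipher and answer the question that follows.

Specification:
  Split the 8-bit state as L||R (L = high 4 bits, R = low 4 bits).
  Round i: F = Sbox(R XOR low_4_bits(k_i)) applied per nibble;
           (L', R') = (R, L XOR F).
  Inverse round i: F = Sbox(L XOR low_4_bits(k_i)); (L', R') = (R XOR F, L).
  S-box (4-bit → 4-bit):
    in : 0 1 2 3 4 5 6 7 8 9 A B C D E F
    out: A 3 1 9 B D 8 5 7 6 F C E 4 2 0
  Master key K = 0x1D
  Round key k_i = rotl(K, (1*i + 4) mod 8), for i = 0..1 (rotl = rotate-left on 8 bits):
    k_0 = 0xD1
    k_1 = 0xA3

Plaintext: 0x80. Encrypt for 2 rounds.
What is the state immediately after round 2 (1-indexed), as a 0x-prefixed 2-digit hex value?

s_0 = plaintext = 0x80
s_1 = Round(s_0, k_0) = 0x0B
s_2 = Round(s_1, k_1) = 0xB7

0xB7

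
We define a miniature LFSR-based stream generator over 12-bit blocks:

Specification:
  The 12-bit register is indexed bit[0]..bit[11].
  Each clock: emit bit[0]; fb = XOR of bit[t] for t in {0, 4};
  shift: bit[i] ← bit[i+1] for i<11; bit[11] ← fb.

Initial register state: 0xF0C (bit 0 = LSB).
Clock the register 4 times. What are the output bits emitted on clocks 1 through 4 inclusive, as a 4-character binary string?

reg_0 = 0xF0C
clock 1: out=0, reg = 0x786
clock 2: out=0, reg = 0x3C3
clock 3: out=1, reg = 0x9E1
clock 4: out=1, reg = 0xCF0

0011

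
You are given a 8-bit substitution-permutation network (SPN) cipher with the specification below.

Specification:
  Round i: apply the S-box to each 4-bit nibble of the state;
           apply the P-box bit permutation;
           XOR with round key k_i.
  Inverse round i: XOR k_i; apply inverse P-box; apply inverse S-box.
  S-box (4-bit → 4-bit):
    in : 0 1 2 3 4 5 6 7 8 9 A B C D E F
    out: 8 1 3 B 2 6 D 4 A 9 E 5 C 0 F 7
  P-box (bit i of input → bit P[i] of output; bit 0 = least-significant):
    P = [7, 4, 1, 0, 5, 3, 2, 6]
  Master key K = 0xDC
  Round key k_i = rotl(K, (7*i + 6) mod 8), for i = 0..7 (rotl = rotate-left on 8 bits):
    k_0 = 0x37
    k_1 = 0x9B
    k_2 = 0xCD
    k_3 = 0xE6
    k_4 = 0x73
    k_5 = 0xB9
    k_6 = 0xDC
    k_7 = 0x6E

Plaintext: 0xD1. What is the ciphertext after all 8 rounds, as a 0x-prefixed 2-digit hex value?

0x41

s_0 = plaintext = 0xD1
s_1 = Round(s_0, k_0) = 0xB7
s_2 = Round(s_1, k_1) = 0xBD
s_3 = Round(s_2, k_2) = 0xE9
s_4 = Round(s_3, k_3) = 0x0B
s_5 = Round(s_4, k_4) = 0xB1
s_6 = Round(s_5, k_5) = 0x1D
s_7 = Round(s_6, k_6) = 0xFC
s_8 = Round(s_7, k_7) = 0x41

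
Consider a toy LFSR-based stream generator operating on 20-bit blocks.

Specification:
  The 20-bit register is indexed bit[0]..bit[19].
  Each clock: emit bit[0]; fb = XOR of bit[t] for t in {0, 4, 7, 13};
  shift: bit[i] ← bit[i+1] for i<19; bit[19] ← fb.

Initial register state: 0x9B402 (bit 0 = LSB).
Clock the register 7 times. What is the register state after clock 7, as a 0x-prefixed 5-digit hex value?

0xCF368

reg_0 = 0x9B402
clock 1: out=0, reg = 0xCDA01
clock 2: out=1, reg = 0xE6D00
clock 3: out=0, reg = 0xF3680
clock 4: out=0, reg = 0x79B40
clock 5: out=0, reg = 0x3CDA0
clock 6: out=0, reg = 0x9E6D0
clock 7: out=0, reg = 0xCF368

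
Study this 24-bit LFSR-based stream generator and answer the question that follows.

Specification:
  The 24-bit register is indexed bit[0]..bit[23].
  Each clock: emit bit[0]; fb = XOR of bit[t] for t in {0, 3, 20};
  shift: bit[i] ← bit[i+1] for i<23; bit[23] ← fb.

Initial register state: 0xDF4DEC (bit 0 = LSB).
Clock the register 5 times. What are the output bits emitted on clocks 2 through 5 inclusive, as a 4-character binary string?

reg_0 = 0xDF4DEC
clock 1: out=0, reg = 0x6FA6F6
clock 2: out=0, reg = 0x37D37B
clock 3: out=1, reg = 0x9BE9BD
clock 4: out=1, reg = 0xCDF4DE
clock 5: out=0, reg = 0xE6FA6F

0110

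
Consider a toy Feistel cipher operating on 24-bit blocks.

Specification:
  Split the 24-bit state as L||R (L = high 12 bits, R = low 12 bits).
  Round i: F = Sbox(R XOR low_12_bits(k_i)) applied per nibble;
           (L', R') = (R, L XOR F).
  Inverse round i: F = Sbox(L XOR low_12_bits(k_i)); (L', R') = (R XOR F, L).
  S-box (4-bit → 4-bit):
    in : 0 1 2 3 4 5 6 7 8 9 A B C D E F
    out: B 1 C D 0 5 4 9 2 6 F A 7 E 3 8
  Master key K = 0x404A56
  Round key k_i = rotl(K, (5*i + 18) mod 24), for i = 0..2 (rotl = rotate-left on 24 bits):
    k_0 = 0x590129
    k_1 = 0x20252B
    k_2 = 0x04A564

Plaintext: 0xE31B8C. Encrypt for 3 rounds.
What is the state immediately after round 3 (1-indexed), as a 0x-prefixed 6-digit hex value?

0xBB422F

s_0 = plaintext = 0xE31B8C
s_1 = Round(s_0, k_0) = 0xB8C1C4
s_2 = Round(s_1, k_1) = 0x1C4BB4
s_3 = Round(s_2, k_2) = 0xBB422F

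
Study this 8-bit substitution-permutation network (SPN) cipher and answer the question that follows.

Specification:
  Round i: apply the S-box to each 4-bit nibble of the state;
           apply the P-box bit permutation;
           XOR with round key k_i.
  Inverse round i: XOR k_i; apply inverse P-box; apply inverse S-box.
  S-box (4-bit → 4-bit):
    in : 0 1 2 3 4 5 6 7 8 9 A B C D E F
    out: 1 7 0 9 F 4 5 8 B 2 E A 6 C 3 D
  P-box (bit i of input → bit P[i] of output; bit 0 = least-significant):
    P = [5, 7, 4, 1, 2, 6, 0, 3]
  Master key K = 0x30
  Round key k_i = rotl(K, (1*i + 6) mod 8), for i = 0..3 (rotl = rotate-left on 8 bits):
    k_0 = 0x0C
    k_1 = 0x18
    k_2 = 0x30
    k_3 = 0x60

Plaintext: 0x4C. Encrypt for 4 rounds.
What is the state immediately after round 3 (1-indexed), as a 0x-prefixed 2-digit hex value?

s_0 = plaintext = 0x4C
s_1 = Round(s_0, k_0) = 0xD1
s_2 = Round(s_1, k_1) = 0xA1
s_3 = Round(s_2, k_2) = 0xC9
s_4 = Round(s_3, k_3) = 0xA1

0xC9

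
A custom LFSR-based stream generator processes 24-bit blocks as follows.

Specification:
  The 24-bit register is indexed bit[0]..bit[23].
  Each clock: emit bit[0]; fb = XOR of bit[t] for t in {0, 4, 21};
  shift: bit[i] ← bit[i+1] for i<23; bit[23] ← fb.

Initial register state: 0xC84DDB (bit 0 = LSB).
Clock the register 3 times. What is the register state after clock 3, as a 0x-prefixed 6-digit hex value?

reg_0 = 0xC84DDB
clock 1: out=1, reg = 0x6426ED
clock 2: out=1, reg = 0x321376
clock 3: out=0, reg = 0x1909BB

0x1909BB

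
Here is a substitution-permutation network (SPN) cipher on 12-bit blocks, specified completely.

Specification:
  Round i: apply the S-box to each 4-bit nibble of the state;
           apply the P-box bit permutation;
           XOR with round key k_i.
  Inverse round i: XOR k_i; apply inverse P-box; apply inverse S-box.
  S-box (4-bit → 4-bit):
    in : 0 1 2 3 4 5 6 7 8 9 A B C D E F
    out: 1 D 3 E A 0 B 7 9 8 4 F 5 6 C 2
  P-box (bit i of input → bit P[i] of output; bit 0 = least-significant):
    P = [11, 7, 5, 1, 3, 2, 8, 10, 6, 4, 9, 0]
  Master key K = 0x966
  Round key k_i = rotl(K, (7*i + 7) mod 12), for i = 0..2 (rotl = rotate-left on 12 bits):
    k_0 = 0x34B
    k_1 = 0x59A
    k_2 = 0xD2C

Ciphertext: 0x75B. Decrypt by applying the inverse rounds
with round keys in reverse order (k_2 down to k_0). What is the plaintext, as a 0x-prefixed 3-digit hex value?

0xC04

s_0 = ciphertext = 0x75B
s_1 = InvRound(s_0, k_2) = 0xBF1
s_2 = InvRound(s_1, k_1) = 0x181
s_3 = InvRound(s_2, k_0) = 0xC04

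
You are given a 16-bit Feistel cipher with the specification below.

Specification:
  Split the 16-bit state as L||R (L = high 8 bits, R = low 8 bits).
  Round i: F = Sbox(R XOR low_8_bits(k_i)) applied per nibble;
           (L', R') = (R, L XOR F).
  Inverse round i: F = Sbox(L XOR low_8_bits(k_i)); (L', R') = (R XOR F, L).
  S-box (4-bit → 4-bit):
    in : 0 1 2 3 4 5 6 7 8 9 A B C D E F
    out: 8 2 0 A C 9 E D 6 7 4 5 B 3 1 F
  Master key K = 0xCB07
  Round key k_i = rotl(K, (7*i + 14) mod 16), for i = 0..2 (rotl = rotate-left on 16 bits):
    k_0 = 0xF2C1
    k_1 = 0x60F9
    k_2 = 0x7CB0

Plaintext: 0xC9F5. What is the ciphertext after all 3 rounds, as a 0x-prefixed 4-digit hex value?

0x8EC4

s_0 = plaintext = 0xC9F5
s_1 = Round(s_0, k_0) = 0xF565
s_2 = Round(s_1, k_1) = 0x658E
s_3 = Round(s_2, k_2) = 0x8EC4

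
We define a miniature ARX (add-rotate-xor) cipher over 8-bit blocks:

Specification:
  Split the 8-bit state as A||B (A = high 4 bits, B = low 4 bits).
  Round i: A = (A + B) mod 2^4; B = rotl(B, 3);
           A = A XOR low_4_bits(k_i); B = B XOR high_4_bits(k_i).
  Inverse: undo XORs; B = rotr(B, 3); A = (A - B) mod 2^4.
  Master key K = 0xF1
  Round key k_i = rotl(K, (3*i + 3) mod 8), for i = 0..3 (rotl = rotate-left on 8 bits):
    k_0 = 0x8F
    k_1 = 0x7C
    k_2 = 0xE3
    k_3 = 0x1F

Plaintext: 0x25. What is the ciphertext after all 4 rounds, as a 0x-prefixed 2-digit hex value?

s_0 = plaintext = 0x25
s_1 = Round(s_0, k_0) = 0x82
s_2 = Round(s_1, k_1) = 0x66
s_3 = Round(s_2, k_2) = 0xFD
s_4 = Round(s_3, k_3) = 0x3F

0x3F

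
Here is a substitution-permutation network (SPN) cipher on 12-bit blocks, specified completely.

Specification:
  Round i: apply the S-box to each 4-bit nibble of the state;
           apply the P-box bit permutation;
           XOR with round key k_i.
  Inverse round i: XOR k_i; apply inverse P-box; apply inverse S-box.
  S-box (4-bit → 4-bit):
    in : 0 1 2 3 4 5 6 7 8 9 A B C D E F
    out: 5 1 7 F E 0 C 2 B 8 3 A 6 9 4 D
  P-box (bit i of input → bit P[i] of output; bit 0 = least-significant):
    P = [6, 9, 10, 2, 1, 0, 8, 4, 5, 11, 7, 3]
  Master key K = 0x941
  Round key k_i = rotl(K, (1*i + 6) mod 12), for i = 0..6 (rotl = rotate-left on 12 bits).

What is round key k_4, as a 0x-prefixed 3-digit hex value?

K = 0x941
k_0 = rotl(K, (1*0+6) mod 12) = rotl(K, 6) = 0x065
k_1 = rotl(K, (1*1+6) mod 12) = rotl(K, 7) = 0x0CA
k_2 = rotl(K, (1*2+6) mod 12) = rotl(K, 8) = 0x194
k_3 = rotl(K, (1*3+6) mod 12) = rotl(K, 9) = 0x328
k_4 = rotl(K, (1*4+6) mod 12) = rotl(K, 10) = 0x650

0x650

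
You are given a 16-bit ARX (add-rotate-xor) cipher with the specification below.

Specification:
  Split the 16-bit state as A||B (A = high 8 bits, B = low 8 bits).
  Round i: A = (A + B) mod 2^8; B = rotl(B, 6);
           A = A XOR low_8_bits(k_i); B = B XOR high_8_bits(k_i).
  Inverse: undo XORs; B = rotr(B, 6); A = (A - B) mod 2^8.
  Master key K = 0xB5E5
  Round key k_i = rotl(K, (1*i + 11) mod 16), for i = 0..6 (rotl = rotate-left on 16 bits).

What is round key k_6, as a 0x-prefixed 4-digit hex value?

K = 0xB5E5
k_0 = rotl(K, (1*0+11) mod 16) = rotl(K, 11) = 0x2DAF
k_1 = rotl(K, (1*1+11) mod 16) = rotl(K, 12) = 0x5B5E
k_2 = rotl(K, (1*2+11) mod 16) = rotl(K, 13) = 0xB6BC
k_3 = rotl(K, (1*3+11) mod 16) = rotl(K, 14) = 0x6D79
k_4 = rotl(K, (1*4+11) mod 16) = rotl(K, 15) = 0xDAF2
k_5 = rotl(K, (1*5+11) mod 16) = rotl(K, 0) = 0xB5E5
k_6 = rotl(K, (1*6+11) mod 16) = rotl(K, 1) = 0x6BCB

0x6BCB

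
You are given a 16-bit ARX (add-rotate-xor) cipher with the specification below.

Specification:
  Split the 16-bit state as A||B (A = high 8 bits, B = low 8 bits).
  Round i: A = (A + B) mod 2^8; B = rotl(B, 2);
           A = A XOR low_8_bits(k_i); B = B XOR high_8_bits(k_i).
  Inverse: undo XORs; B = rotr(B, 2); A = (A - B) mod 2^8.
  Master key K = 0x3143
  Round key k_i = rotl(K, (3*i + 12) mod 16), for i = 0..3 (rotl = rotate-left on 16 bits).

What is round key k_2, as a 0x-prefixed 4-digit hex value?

K = 0x3143
k_0 = rotl(K, (3*0+12) mod 16) = rotl(K, 12) = 0x3314
k_1 = rotl(K, (3*1+12) mod 16) = rotl(K, 15) = 0x98A1
k_2 = rotl(K, (3*2+12) mod 16) = rotl(K, 2) = 0xC50C

0xC50C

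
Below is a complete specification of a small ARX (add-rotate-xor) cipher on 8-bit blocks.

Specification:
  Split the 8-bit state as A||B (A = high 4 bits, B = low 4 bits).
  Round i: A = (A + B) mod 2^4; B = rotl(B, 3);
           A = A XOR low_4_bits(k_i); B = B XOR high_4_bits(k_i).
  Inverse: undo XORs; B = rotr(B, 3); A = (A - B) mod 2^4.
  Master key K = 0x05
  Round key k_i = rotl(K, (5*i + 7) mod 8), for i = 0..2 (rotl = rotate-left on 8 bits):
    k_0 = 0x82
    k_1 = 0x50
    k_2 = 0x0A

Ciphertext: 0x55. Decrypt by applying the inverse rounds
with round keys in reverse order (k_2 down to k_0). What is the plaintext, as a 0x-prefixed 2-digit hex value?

s_0 = ciphertext = 0x55
s_1 = InvRound(s_0, k_2) = 0x5A
s_2 = InvRound(s_1, k_1) = 0x6F
s_3 = InvRound(s_2, k_0) = 0x6E

0x6E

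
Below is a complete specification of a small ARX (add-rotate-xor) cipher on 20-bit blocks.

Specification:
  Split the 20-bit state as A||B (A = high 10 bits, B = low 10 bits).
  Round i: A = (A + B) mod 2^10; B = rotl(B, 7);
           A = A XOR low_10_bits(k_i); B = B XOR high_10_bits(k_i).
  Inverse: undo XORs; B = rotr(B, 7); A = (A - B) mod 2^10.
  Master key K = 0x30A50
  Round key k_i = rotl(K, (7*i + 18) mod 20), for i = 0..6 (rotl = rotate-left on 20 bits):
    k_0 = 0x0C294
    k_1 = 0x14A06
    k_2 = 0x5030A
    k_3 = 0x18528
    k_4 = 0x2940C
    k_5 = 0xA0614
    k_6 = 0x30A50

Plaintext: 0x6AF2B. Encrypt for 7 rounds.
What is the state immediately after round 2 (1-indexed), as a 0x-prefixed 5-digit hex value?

0x846E8

s_0 = plaintext = 0x6AF2B
s_1 = Round(s_0, k_0) = 0x909D5
s_2 = Round(s_1, k_1) = 0x846E8
s_3 = Round(s_2, k_2) = 0xFCD1D
s_4 = Round(s_3, k_3) = 0x0E2C2
s_5 = Round(s_4, k_4) = 0xBD9FD
s_6 = Round(s_5, k_5) = 0xB9C3E
s_7 = Round(s_6, k_6) = 0x5D7C5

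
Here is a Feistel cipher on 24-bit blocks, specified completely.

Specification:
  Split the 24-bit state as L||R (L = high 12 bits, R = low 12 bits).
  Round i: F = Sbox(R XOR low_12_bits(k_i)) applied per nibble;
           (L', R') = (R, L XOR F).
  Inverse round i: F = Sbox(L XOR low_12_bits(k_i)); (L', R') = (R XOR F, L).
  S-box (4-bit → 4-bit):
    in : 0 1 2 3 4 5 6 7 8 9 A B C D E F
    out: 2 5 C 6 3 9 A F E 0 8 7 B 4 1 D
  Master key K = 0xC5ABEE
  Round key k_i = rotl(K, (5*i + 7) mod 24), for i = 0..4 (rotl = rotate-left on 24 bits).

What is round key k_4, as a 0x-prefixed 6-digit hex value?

K = 0xC5ABEE
k_0 = rotl(K, (5*0+7) mod 24) = rotl(K, 7) = 0xD5F762
k_1 = rotl(K, (5*1+7) mod 24) = rotl(K, 12) = 0xBEEC5A
k_2 = rotl(K, (5*2+7) mod 24) = rotl(K, 17) = 0xDD8B57
k_3 = rotl(K, (5*3+7) mod 24) = rotl(K, 22) = 0xB16AFB
k_4 = rotl(K, (5*4+7) mod 24) = rotl(K, 3) = 0x2D5F76

0x2D5F76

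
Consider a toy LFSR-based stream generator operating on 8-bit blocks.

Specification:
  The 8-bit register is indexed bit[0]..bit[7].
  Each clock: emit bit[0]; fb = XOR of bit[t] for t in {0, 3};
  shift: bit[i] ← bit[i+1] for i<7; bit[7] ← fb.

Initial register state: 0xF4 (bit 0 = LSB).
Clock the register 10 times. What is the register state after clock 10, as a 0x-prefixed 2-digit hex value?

reg_0 = 0xF4
clock 1: out=0, reg = 0x7A
clock 2: out=0, reg = 0xBD
clock 3: out=1, reg = 0x5E
clock 4: out=0, reg = 0xAF
clock 5: out=1, reg = 0x57
clock 6: out=1, reg = 0xAB
clock 7: out=1, reg = 0x55
clock 8: out=1, reg = 0xAA
clock 9: out=0, reg = 0xD5
clock 10: out=1, reg = 0xEA

0xEA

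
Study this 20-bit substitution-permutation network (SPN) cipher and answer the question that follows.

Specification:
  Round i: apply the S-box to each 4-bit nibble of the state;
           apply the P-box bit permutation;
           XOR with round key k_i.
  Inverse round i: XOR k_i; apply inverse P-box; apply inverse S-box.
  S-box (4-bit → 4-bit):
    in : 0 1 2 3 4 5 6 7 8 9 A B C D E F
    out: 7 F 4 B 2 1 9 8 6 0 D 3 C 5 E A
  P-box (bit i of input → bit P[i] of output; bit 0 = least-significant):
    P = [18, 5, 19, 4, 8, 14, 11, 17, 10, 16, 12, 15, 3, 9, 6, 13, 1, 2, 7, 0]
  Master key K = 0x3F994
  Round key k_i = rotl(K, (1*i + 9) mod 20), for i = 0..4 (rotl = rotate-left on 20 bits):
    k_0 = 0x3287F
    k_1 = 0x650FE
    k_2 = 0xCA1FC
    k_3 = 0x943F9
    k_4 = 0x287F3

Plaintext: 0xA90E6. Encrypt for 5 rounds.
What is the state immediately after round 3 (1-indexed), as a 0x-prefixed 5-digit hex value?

0x3DB66

s_0 = plaintext = 0xA90E6
s_1 = Round(s_0, k_0) = 0x474EC
s_2 = Round(s_1, k_1) = 0xD38EA
s_3 = Round(s_2, k_2) = 0x3DB66
s_4 = Round(s_3, k_3) = 0xE46A6
s_5 = Round(s_4, k_4) = 0x40866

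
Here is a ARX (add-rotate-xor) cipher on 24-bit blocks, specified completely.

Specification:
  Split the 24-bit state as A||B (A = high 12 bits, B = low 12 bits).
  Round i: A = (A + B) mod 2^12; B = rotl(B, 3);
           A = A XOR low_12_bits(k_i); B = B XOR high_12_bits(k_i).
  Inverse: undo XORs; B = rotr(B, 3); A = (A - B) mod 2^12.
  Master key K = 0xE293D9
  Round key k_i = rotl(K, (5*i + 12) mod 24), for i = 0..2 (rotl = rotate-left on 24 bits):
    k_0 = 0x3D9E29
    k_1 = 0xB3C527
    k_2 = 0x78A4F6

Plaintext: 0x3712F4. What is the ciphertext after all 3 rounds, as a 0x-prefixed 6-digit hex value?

0x61707E

s_0 = plaintext = 0x3712F4
s_1 = Round(s_0, k_0) = 0x84C478
s_2 = Round(s_1, k_1) = 0x9E38FE
s_3 = Round(s_2, k_2) = 0x61707E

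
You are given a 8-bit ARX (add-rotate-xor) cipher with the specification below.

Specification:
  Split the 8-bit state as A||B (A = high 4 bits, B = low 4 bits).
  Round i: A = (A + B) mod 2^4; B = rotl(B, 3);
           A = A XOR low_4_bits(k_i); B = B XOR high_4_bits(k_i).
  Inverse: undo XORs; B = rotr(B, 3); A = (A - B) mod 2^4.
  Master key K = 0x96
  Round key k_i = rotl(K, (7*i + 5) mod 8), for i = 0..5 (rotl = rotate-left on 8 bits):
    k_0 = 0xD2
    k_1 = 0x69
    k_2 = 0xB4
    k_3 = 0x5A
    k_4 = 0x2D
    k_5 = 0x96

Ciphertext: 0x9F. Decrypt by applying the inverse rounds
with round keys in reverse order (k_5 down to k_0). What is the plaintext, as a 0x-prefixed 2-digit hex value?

s_0 = ciphertext = 0x9F
s_1 = InvRound(s_0, k_5) = 0x3C
s_2 = InvRound(s_1, k_4) = 0x1D
s_3 = InvRound(s_2, k_3) = 0xA1
s_4 = InvRound(s_3, k_2) = 0x95
s_5 = InvRound(s_4, k_1) = 0xA6
s_6 = InvRound(s_5, k_0) = 0x17

0x17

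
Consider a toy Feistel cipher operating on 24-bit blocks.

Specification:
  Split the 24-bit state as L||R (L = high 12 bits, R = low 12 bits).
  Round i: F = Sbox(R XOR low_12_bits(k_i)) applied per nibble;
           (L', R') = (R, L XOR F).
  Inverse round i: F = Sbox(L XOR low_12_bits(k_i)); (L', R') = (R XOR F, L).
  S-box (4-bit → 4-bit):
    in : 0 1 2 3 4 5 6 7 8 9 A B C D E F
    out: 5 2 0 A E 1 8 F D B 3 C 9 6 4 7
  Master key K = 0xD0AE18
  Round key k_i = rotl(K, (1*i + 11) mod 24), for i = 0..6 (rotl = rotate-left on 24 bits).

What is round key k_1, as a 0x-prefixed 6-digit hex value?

K = 0xD0AE18
k_0 = rotl(K, (1*0+11) mod 24) = rotl(K, 11) = 0x70C685
k_1 = rotl(K, (1*1+11) mod 24) = rotl(K, 12) = 0xE18D0A

0xE18D0A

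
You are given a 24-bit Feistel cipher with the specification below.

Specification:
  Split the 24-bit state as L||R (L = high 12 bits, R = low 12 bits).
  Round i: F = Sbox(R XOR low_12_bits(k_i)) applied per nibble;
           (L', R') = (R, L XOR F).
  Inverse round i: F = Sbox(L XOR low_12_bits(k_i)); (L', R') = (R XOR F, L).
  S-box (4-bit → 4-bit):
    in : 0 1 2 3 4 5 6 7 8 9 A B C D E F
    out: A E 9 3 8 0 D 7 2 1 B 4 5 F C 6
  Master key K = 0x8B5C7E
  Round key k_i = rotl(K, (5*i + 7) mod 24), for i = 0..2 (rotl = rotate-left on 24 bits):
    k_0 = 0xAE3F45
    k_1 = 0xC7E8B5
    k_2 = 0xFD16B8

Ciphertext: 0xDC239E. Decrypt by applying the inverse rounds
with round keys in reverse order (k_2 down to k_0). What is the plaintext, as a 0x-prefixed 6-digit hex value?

0xFCABC8

s_0 = ciphertext = 0xDC239E
s_1 = InvRound(s_0, k_2) = 0x7E5DC2
s_2 = InvRound(s_1, k_1) = 0xBC87E5
s_3 = InvRound(s_2, k_0) = 0xFCABC8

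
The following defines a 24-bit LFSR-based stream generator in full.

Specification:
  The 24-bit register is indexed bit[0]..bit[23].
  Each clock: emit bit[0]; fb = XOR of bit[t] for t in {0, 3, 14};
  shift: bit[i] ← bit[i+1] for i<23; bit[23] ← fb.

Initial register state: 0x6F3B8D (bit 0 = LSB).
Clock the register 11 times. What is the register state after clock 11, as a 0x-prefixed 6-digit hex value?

0xA80DE7

reg_0 = 0x6F3B8D
clock 1: out=1, reg = 0x379DC6
clock 2: out=0, reg = 0x1BCEE3
clock 3: out=1, reg = 0x0DE771
clock 4: out=1, reg = 0x06F3B8
clock 5: out=0, reg = 0x0379DC
clock 6: out=0, reg = 0x01BCEE
clock 7: out=0, reg = 0x80DE77
clock 8: out=1, reg = 0x406F3B
clock 9: out=1, reg = 0xA0379D
clock 10: out=1, reg = 0x501BCE
clock 11: out=0, reg = 0xA80DE7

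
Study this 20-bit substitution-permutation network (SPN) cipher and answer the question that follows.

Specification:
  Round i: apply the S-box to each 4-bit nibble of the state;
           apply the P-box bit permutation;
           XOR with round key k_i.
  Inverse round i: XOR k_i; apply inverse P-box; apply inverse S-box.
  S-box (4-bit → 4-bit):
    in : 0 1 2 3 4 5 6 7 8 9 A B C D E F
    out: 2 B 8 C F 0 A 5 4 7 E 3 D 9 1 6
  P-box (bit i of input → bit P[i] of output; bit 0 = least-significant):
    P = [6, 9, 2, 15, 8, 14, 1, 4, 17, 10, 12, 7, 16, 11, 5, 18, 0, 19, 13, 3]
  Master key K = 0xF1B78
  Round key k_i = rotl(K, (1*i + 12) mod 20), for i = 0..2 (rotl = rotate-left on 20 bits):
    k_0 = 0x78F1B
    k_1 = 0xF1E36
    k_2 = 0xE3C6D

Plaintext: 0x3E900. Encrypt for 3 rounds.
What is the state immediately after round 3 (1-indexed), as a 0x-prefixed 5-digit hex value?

s_0 = plaintext = 0x3E900
s_1 = Round(s_0, k_0) = 0x4F913
s_2 = Round(s_1, k_1) = 0x5E30B
s_3 = Round(s_2, k_2) = 0xF6EAD

0xF6EAD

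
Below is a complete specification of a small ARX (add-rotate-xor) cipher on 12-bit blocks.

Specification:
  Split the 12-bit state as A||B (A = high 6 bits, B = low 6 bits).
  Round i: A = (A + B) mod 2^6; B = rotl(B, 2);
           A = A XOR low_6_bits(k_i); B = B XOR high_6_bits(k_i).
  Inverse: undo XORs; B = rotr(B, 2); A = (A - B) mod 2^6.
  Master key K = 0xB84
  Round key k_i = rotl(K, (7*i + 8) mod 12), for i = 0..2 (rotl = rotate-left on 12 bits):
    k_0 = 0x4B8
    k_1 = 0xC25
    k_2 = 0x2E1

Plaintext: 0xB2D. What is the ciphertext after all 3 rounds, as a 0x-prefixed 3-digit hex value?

0x8C1

s_0 = plaintext = 0xB2D
s_1 = Round(s_0, k_0) = 0x864
s_2 = Round(s_1, k_1) = 0x822
s_3 = Round(s_2, k_2) = 0x8C1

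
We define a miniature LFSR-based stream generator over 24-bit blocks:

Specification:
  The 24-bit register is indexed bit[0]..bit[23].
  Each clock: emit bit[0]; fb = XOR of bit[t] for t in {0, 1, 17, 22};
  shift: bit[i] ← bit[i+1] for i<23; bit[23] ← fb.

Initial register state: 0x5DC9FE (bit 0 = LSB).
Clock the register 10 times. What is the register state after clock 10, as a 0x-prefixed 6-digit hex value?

reg_0 = 0x5DC9FE
clock 1: out=0, reg = 0x2EE4FF
clock 2: out=1, reg = 0x97727F
clock 3: out=1, reg = 0xCBB93F
clock 4: out=1, reg = 0x65DC9F
clock 5: out=1, reg = 0xB2EE4F
clock 6: out=1, reg = 0xD97727
clock 7: out=1, reg = 0xECBB93
clock 8: out=1, reg = 0xF65DC9
clock 9: out=1, reg = 0xFB2EE4
clock 10: out=0, reg = 0x7D9772

0x7D9772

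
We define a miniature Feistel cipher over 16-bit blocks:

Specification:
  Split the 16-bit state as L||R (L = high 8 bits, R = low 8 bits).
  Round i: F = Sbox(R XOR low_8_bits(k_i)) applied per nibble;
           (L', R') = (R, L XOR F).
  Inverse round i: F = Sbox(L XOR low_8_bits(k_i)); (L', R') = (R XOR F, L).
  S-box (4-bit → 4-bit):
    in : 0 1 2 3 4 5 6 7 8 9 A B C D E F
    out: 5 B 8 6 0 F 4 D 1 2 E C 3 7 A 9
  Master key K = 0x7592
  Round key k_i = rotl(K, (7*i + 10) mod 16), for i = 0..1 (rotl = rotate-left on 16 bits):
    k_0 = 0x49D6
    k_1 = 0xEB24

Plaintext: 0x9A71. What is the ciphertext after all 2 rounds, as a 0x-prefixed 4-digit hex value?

0x7787

s_0 = plaintext = 0x9A71
s_1 = Round(s_0, k_0) = 0x7177
s_2 = Round(s_1, k_1) = 0x7787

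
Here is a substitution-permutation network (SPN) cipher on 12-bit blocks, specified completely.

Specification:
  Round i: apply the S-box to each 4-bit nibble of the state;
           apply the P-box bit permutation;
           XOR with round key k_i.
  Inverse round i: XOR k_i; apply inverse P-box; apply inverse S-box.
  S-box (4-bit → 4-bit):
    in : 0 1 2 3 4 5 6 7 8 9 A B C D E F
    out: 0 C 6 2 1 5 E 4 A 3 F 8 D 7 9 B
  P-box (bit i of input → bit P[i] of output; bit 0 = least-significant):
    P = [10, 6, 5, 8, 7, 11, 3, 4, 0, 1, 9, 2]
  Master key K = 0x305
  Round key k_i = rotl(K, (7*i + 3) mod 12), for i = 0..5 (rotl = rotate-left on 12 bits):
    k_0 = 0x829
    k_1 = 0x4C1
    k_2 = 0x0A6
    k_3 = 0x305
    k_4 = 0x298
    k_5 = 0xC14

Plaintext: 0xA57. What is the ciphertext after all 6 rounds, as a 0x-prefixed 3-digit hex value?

s_0 = plaintext = 0xA57
s_1 = Round(s_0, k_0) = 0xA86
s_2 = Round(s_1, k_1) = 0xFB6
s_3 = Round(s_2, k_2) = 0x1D1
s_4 = Round(s_3, k_3) = 0x8A9
s_5 = Round(s_4, k_4) = 0xE46
s_6 = Round(s_5, k_5) = 0xDF1

0xDF1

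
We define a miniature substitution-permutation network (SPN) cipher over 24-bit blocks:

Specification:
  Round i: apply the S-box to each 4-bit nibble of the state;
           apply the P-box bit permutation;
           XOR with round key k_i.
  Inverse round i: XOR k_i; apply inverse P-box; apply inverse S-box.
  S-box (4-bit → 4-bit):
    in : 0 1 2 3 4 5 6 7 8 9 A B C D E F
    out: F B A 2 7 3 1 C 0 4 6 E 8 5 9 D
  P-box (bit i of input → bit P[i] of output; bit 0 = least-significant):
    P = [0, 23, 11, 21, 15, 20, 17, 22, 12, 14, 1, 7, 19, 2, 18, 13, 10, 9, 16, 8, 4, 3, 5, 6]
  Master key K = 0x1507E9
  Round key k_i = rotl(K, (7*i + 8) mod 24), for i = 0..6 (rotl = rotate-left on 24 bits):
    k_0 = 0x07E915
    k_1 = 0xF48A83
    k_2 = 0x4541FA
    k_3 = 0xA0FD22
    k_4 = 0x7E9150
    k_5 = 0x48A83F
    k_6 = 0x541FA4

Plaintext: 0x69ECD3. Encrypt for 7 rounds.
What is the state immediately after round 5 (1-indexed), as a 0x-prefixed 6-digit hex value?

0xF65825

s_0 = plaintext = 0x69ECD3
s_1 = Round(s_0, k_0) = 0x8C4985
s_2 = Round(s_1, k_1) = 0x788B84
s_3 = Round(s_2, k_2) = 0xC50919
s_4 = Round(s_3, k_3) = 0xFC5364
s_5 = Round(s_4, k_4) = 0xF65825
s_6 = Round(s_5, k_5) = 0x90AC4A
s_7 = Round(s_6, k_6) = 0xC39000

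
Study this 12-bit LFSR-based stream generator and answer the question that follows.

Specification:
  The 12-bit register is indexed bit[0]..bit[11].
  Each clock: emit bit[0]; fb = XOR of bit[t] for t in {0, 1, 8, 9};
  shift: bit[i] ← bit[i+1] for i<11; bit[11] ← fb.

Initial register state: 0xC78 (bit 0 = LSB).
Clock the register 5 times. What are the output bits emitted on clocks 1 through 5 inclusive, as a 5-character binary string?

00011

reg_0 = 0xC78
clock 1: out=0, reg = 0x63C
clock 2: out=0, reg = 0xB1E
clock 3: out=0, reg = 0xD8F
clock 4: out=1, reg = 0xEC7
clock 5: out=1, reg = 0xF63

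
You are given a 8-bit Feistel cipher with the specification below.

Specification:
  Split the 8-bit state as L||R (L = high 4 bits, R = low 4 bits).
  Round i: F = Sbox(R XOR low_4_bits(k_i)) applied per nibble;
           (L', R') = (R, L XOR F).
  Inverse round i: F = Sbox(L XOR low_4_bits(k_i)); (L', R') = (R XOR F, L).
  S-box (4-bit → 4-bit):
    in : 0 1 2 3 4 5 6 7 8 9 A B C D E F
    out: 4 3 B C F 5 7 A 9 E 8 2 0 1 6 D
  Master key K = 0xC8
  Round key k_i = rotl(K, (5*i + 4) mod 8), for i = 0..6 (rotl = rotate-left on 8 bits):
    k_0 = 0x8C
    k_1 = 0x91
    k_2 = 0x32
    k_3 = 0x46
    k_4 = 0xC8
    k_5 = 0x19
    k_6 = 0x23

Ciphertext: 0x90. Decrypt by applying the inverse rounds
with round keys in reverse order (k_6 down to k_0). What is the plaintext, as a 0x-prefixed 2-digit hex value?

s_0 = ciphertext = 0x90
s_1 = InvRound(s_0, k_6) = 0x89
s_2 = InvRound(s_1, k_5) = 0xA8
s_3 = InvRound(s_2, k_4) = 0x3A
s_4 = InvRound(s_3, k_3) = 0xF3
s_5 = InvRound(s_4, k_2) = 0x2F
s_6 = InvRound(s_5, k_1) = 0x32
s_7 = InvRound(s_6, k_0) = 0xF3

0xF3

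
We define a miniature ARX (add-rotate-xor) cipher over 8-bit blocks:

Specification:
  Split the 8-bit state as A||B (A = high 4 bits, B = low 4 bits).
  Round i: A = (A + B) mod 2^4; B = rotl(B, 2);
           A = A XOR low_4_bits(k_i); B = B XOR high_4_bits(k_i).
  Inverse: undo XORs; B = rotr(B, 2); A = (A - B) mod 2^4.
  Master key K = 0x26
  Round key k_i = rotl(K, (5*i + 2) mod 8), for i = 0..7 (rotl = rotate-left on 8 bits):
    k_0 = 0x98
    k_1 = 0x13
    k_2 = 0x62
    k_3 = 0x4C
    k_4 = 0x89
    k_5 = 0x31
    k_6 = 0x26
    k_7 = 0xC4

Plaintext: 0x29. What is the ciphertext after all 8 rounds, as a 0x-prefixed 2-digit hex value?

s_0 = plaintext = 0x29
s_1 = Round(s_0, k_0) = 0x3F
s_2 = Round(s_1, k_1) = 0x1E
s_3 = Round(s_2, k_2) = 0xDD
s_4 = Round(s_3, k_3) = 0x63
s_5 = Round(s_4, k_4) = 0x04
s_6 = Round(s_5, k_5) = 0x52
s_7 = Round(s_6, k_6) = 0x1A
s_8 = Round(s_7, k_7) = 0xF6

0xF6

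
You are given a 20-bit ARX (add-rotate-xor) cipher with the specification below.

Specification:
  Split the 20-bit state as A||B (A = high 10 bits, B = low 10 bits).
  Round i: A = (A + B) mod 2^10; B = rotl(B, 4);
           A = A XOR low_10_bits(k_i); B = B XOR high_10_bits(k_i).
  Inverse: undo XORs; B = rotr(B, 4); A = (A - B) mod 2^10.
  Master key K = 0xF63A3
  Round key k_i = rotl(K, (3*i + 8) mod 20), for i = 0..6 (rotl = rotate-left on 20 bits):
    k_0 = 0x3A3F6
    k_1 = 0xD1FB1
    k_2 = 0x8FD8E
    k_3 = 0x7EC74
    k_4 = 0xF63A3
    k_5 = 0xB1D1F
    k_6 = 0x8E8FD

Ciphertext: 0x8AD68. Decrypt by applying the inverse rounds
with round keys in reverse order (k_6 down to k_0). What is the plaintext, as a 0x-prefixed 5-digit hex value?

0x34856

s_0 = ciphertext = 0x8AD68
s_1 = InvRound(s_0, k_6) = 0x884B5
s_2 = InvRound(s_1, k_5) = 0xA5CA7
s_3 = InvRound(s_2, k_4) = 0x4F7F7
s_4 = InvRound(s_3, k_3) = 0x8A720
s_5 = InvRound(s_4, k_2) = 0xF5BD1
s_6 = InvRound(s_5, k_1) = 0xB7989
s_7 = InvRound(s_6, k_0) = 0x34856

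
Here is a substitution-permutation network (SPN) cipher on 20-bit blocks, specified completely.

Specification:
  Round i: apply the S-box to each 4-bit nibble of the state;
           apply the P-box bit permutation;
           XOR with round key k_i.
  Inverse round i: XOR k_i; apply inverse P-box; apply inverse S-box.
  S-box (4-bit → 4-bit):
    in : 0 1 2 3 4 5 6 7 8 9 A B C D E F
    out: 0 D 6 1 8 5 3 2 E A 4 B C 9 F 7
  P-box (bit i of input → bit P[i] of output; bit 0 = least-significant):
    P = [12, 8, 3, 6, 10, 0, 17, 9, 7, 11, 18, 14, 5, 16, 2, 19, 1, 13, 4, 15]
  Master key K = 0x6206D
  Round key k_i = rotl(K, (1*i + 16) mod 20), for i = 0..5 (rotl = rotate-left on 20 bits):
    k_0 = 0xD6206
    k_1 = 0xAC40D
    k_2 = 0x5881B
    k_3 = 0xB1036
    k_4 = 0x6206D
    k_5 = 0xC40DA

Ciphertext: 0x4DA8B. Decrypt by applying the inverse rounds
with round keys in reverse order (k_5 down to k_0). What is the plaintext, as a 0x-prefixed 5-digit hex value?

s_0 = ciphertext = 0x4DA8B
s_1 = InvRound(s_0, k_5) = 0xC479D
s_2 = InvRound(s_1, k_4) = 0x2DD19
s_3 = InvRound(s_2, k_3) = 0xDE962
s_4 = InvRound(s_3, k_2) = 0x2D478
s_5 = InvRound(s_4, k_1) = 0xA107D
s_6 = InvRound(s_5, k_0) = 0xF6C81

0xF6C81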